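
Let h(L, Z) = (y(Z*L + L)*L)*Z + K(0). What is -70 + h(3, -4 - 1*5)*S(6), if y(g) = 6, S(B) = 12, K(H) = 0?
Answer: -2014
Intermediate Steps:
h(L, Z) = 6*L*Z (h(L, Z) = (6*L)*Z + 0 = 6*L*Z + 0 = 6*L*Z)
-70 + h(3, -4 - 1*5)*S(6) = -70 + (6*3*(-4 - 1*5))*12 = -70 + (6*3*(-4 - 5))*12 = -70 + (6*3*(-9))*12 = -70 - 162*12 = -70 - 1944 = -2014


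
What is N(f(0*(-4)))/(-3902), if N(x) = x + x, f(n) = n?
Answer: 0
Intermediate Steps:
N(x) = 2*x
N(f(0*(-4)))/(-3902) = (2*(0*(-4)))/(-3902) = (2*0)*(-1/3902) = 0*(-1/3902) = 0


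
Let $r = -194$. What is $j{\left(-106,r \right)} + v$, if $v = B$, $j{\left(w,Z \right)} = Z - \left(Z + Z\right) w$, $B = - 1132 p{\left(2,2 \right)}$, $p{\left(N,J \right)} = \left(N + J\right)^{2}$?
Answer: $-59434$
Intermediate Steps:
$p{\left(N,J \right)} = \left(J + N\right)^{2}$
$B = -18112$ ($B = - 1132 \left(2 + 2\right)^{2} = - 1132 \cdot 4^{2} = \left(-1132\right) 16 = -18112$)
$j{\left(w,Z \right)} = Z - 2 Z w$
$v = -18112$
$j{\left(-106,r \right)} + v = - 194 \left(1 - -212\right) - 18112 = - 194 \left(1 + 212\right) - 18112 = \left(-194\right) 213 - 18112 = -41322 - 18112 = -59434$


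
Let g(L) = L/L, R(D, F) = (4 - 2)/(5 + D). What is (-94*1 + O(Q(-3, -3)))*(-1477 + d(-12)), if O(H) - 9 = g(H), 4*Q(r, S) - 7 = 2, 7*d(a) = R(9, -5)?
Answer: 868464/7 ≈ 1.2407e+5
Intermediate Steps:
R(D, F) = 2/(5 + D)
d(a) = 1/49 (d(a) = (2/(5 + 9))/7 = (2/14)/7 = (2*(1/14))/7 = (⅐)*(⅐) = 1/49)
Q(r, S) = 9/4 (Q(r, S) = 7/4 + (¼)*2 = 7/4 + ½ = 9/4)
g(L) = 1
O(H) = 10 (O(H) = 9 + 1 = 10)
(-94*1 + O(Q(-3, -3)))*(-1477 + d(-12)) = (-94*1 + 10)*(-1477 + 1/49) = (-94 + 10)*(-72372/49) = -84*(-72372/49) = 868464/7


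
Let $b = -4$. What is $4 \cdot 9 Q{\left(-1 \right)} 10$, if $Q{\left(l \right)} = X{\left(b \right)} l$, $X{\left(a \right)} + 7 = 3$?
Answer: $1440$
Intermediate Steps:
$X{\left(a \right)} = -4$ ($X{\left(a \right)} = -7 + 3 = -4$)
$Q{\left(l \right)} = - 4 l$
$4 \cdot 9 Q{\left(-1 \right)} 10 = 4 \cdot 9 \left(\left(-4\right) \left(-1\right)\right) 10 = 36 \cdot 4 \cdot 10 = 144 \cdot 10 = 1440$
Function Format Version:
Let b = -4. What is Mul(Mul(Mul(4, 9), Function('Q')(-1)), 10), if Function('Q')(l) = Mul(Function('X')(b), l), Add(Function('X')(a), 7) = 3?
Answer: 1440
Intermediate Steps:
Function('X')(a) = -4 (Function('X')(a) = Add(-7, 3) = -4)
Function('Q')(l) = Mul(-4, l)
Mul(Mul(Mul(4, 9), Function('Q')(-1)), 10) = Mul(Mul(Mul(4, 9), Mul(-4, -1)), 10) = Mul(Mul(36, 4), 10) = Mul(144, 10) = 1440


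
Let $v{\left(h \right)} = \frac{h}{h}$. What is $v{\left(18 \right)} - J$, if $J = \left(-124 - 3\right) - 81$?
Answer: $209$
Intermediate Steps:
$v{\left(h \right)} = 1$
$J = -208$ ($J = -127 - 81 = -208$)
$v{\left(18 \right)} - J = 1 - -208 = 1 + 208 = 209$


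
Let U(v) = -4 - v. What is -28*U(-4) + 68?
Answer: 68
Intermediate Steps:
-28*U(-4) + 68 = -28*(-4 - 1*(-4)) + 68 = -28*(-4 + 4) + 68 = -28*0 + 68 = 0 + 68 = 68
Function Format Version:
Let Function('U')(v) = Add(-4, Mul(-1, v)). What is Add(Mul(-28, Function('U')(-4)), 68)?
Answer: 68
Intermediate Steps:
Add(Mul(-28, Function('U')(-4)), 68) = Add(Mul(-28, Add(-4, Mul(-1, -4))), 68) = Add(Mul(-28, Add(-4, 4)), 68) = Add(Mul(-28, 0), 68) = Add(0, 68) = 68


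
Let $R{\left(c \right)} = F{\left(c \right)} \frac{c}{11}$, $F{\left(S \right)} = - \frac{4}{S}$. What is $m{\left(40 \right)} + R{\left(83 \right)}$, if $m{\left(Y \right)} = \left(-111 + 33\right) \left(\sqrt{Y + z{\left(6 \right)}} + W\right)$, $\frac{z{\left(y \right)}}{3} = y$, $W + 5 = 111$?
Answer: $- \frac{90952}{11} - 78 \sqrt{58} \approx -8862.4$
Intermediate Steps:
$W = 106$ ($W = -5 + 111 = 106$)
$z{\left(y \right)} = 3 y$
$m{\left(Y \right)} = -8268 - 78 \sqrt{18 + Y}$ ($m{\left(Y \right)} = \left(-111 + 33\right) \left(\sqrt{Y + 3 \cdot 6} + 106\right) = - 78 \left(\sqrt{Y + 18} + 106\right) = - 78 \left(\sqrt{18 + Y} + 106\right) = - 78 \left(106 + \sqrt{18 + Y}\right) = -8268 - 78 \sqrt{18 + Y}$)
$R{\left(c \right)} = - \frac{4}{11}$ ($R{\left(c \right)} = - \frac{4}{c} \frac{c}{11} = - \frac{4}{11}$)
$m{\left(40 \right)} + R{\left(83 \right)} = \left(-8268 - 78 \sqrt{18 + 40}\right) - \frac{4}{11} = \left(-8268 - 78 \sqrt{58}\right) - \frac{4}{11} = - \frac{90952}{11} - 78 \sqrt{58}$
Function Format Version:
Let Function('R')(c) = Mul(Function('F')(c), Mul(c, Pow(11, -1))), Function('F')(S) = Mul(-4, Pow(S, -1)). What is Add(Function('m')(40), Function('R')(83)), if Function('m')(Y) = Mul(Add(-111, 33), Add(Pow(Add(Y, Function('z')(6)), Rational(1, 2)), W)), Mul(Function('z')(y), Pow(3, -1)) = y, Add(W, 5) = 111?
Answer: Add(Rational(-90952, 11), Mul(-78, Pow(58, Rational(1, 2)))) ≈ -8862.4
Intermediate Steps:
W = 106 (W = Add(-5, 111) = 106)
Function('z')(y) = Mul(3, y)
Function('m')(Y) = Add(-8268, Mul(-78, Pow(Add(18, Y), Rational(1, 2)))) (Function('m')(Y) = Mul(Add(-111, 33), Add(Pow(Add(Y, Mul(3, 6)), Rational(1, 2)), 106)) = Mul(-78, Add(Pow(Add(Y, 18), Rational(1, 2)), 106)) = Mul(-78, Add(Pow(Add(18, Y), Rational(1, 2)), 106)) = Mul(-78, Add(106, Pow(Add(18, Y), Rational(1, 2)))) = Add(-8268, Mul(-78, Pow(Add(18, Y), Rational(1, 2)))))
Function('R')(c) = Rational(-4, 11) (Function('R')(c) = Mul(Mul(-4, Pow(c, -1)), Mul(c, Pow(11, -1))) = Mul(Mul(-4, Pow(c, -1)), Mul(c, Rational(1, 11))) = Mul(Mul(-4, Pow(c, -1)), Mul(Rational(1, 11), c)) = Rational(-4, 11))
Add(Function('m')(40), Function('R')(83)) = Add(Add(-8268, Mul(-78, Pow(Add(18, 40), Rational(1, 2)))), Rational(-4, 11)) = Add(Add(-8268, Mul(-78, Pow(58, Rational(1, 2)))), Rational(-4, 11)) = Add(Rational(-90952, 11), Mul(-78, Pow(58, Rational(1, 2))))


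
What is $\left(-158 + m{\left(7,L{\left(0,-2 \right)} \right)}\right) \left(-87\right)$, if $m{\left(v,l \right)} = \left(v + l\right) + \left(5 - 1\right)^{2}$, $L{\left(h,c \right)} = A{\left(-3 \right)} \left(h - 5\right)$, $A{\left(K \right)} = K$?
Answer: $10440$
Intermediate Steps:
$L{\left(h,c \right)} = 15 - 3 h$ ($L{\left(h,c \right)} = - 3 \left(h - 5\right) = - 3 \left(-5 + h\right) = 15 - 3 h$)
$m{\left(v,l \right)} = 16 + l + v$ ($m{\left(v,l \right)} = \left(l + v\right) + 4^{2} = \left(l + v\right) + 16 = 16 + l + v$)
$\left(-158 + m{\left(7,L{\left(0,-2 \right)} \right)}\right) \left(-87\right) = \left(-158 + \left(16 + \left(15 - 0\right) + 7\right)\right) \left(-87\right) = \left(-158 + \left(16 + \left(15 + 0\right) + 7\right)\right) \left(-87\right) = \left(-158 + \left(16 + 15 + 7\right)\right) \left(-87\right) = \left(-158 + 38\right) \left(-87\right) = \left(-120\right) \left(-87\right) = 10440$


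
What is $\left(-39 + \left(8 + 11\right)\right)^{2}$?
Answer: $400$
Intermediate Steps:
$\left(-39 + \left(8 + 11\right)\right)^{2} = \left(-39 + 19\right)^{2} = \left(-20\right)^{2} = 400$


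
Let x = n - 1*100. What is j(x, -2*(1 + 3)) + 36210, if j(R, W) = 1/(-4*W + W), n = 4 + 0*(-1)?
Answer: 869041/24 ≈ 36210.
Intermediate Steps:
n = 4 (n = 4 + 0 = 4)
x = -96 (x = 4 - 1*100 = 4 - 100 = -96)
j(R, W) = -1/(3*W) (j(R, W) = 1/(-3*W) = -1/(3*W))
j(x, -2*(1 + 3)) + 36210 = -(-1/(2*(1 + 3)))/3 + 36210 = -1/(3*((-2*4))) + 36210 = -⅓/(-8) + 36210 = -⅓*(-⅛) + 36210 = 1/24 + 36210 = 869041/24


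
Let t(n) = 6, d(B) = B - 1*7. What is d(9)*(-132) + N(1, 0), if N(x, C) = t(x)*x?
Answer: -258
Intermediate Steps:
d(B) = -7 + B (d(B) = B - 7 = -7 + B)
N(x, C) = 6*x
d(9)*(-132) + N(1, 0) = (-7 + 9)*(-132) + 6*1 = 2*(-132) + 6 = -264 + 6 = -258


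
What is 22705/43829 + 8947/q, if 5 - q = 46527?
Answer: 664143947/2039012738 ≈ 0.32572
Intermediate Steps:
q = -46522 (q = 5 - 1*46527 = 5 - 46527 = -46522)
22705/43829 + 8947/q = 22705/43829 + 8947/(-46522) = 22705*(1/43829) + 8947*(-1/46522) = 22705/43829 - 8947/46522 = 664143947/2039012738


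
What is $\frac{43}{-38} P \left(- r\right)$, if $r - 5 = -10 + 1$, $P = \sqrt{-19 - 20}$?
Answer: $- \frac{86 i \sqrt{39}}{19} \approx - 28.267 i$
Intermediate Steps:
$P = i \sqrt{39}$ ($P = \sqrt{-39} = i \sqrt{39} \approx 6.245 i$)
$r = -4$ ($r = 5 + \left(-10 + 1\right) = 5 - 9 = -4$)
$\frac{43}{-38} P \left(- r\right) = \frac{43}{-38} i \sqrt{39} \left(\left(-1\right) \left(-4\right)\right) = 43 \left(- \frac{1}{38}\right) i \sqrt{39} \cdot 4 = - \frac{43 i \sqrt{39}}{38} \cdot 4 = - \frac{86 i \sqrt{39}}{19}$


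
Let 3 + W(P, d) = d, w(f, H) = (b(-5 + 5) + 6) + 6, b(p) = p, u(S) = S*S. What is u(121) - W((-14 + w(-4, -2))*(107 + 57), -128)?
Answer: 14772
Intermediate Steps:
u(S) = S²
w(f, H) = 12 (w(f, H) = ((-5 + 5) + 6) + 6 = (0 + 6) + 6 = 6 + 6 = 12)
W(P, d) = -3 + d
u(121) - W((-14 + w(-4, -2))*(107 + 57), -128) = 121² - (-3 - 128) = 14641 - 1*(-131) = 14641 + 131 = 14772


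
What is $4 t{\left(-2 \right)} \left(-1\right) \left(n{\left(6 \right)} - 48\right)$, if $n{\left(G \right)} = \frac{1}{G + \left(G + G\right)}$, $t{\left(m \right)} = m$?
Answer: $- \frac{3452}{9} \approx -383.56$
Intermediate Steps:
$n{\left(G \right)} = \frac{1}{3 G}$ ($n{\left(G \right)} = \frac{1}{G + 2 G} = \frac{1}{3 G}$)
$4 t{\left(-2 \right)} \left(-1\right) \left(n{\left(6 \right)} - 48\right) = 4 \left(-2\right) \left(-1\right) \left(\frac{1}{3 \cdot 6} - 48\right) = \left(-8\right) \left(-1\right) \left(\frac{1}{3} \cdot \frac{1}{6} - 48\right) = 8 \left(\frac{1}{18} - 48\right) = 8 \left(- \frac{863}{18}\right) = - \frac{3452}{9}$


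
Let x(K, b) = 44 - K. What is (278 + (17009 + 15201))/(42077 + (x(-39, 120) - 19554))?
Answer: 16244/11303 ≈ 1.4371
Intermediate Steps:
(278 + (17009 + 15201))/(42077 + (x(-39, 120) - 19554)) = (278 + (17009 + 15201))/(42077 + ((44 - 1*(-39)) - 19554)) = (278 + 32210)/(42077 + ((44 + 39) - 19554)) = 32488/(42077 + (83 - 19554)) = 32488/(42077 - 19471) = 32488/22606 = 32488*(1/22606) = 16244/11303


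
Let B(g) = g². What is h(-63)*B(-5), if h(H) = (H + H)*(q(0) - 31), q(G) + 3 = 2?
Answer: 100800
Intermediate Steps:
q(G) = -1 (q(G) = -3 + 2 = -1)
h(H) = -64*H (h(H) = (H + H)*(-1 - 31) = (2*H)*(-32) = -64*H)
h(-63)*B(-5) = -64*(-63)*(-5)² = 4032*25 = 100800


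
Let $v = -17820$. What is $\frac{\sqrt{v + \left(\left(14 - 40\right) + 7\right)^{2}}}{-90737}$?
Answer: $- \frac{i \sqrt{17459}}{90737} \approx - 0.0014562 i$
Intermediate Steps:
$\frac{\sqrt{v + \left(\left(14 - 40\right) + 7\right)^{2}}}{-90737} = \frac{\sqrt{-17820 + \left(\left(14 - 40\right) + 7\right)^{2}}}{-90737} = \sqrt{-17820 + \left(\left(14 - 40\right) + 7\right)^{2}} \left(- \frac{1}{90737}\right) = \sqrt{-17820 + \left(-26 + 7\right)^{2}} \left(- \frac{1}{90737}\right) = \sqrt{-17820 + \left(-19\right)^{2}} \left(- \frac{1}{90737}\right) = \sqrt{-17820 + 361} \left(- \frac{1}{90737}\right) = \sqrt{-17459} \left(- \frac{1}{90737}\right) = i \sqrt{17459} \left(- \frac{1}{90737}\right) = - \frac{i \sqrt{17459}}{90737}$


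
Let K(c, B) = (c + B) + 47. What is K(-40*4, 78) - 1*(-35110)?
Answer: 35075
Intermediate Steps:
K(c, B) = 47 + B + c (K(c, B) = (B + c) + 47 = 47 + B + c)
K(-40*4, 78) - 1*(-35110) = (47 + 78 - 40*4) - 1*(-35110) = (47 + 78 - 160) + 35110 = -35 + 35110 = 35075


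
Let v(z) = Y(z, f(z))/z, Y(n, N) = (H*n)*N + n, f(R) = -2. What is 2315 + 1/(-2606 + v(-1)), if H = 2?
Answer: 6039834/2609 ≈ 2315.0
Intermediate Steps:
Y(n, N) = n + 2*N*n (Y(n, N) = (2*n)*N + n = 2*N*n + n = n + 2*N*n)
v(z) = -3 (v(z) = (z*(1 + 2*(-2)))/z = (z*(1 - 4))/z = (z*(-3))/z = (-3*z)/z = -3)
2315 + 1/(-2606 + v(-1)) = 2315 + 1/(-2606 - 3) = 2315 + 1/(-2609) = 2315 - 1/2609 = 6039834/2609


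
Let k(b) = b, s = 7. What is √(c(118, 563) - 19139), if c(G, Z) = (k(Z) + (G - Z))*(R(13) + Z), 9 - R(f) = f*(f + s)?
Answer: √17677 ≈ 132.95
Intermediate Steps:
R(f) = 9 - f*(7 + f) (R(f) = 9 - f*(f + 7) = 9 - f*(7 + f))
c(G, Z) = G*(-251 + Z) (c(G, Z) = (Z + (G - Z))*((9 - 1*13² - 7*13) + Z) = G*((9 - 1*169 - 91) + Z) = G*((9 - 169 - 91) + Z) = G*(-251 + Z))
√(c(118, 563) - 19139) = √(118*(-251 + 563) - 19139) = √(118*312 - 19139) = √(36816 - 19139) = √17677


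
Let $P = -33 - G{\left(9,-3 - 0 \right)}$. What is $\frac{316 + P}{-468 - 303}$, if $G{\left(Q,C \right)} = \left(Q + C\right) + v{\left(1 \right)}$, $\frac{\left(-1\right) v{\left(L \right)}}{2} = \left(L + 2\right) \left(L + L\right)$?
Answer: $- \frac{289}{771} \approx -0.37484$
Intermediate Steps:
$v{\left(L \right)} = - 4 L \left(2 + L\right)$ ($v{\left(L \right)} = - 2 \left(L + 2\right) \left(L + L\right) = - 2 \left(2 + L\right) 2 L = - 2 \cdot 2 L \left(2 + L\right) = - 4 L \left(2 + L\right)$)
$G{\left(Q,C \right)} = -12 + C + Q$ ($G{\left(Q,C \right)} = \left(Q + C\right) - 4 \left(2 + 1\right) = \left(C + Q\right) - 4 \cdot 3 = \left(C + Q\right) - 12 = -12 + C + Q$)
$P = -27$ ($P = -33 - \left(-12 - 3 + 9\right) = -33 - -6 = -33 + 6 = -27$)
$\frac{316 + P}{-468 - 303} = \frac{316 - 27}{-468 - 303} = \frac{289}{-771} = 289 \left(- \frac{1}{771}\right) = - \frac{289}{771}$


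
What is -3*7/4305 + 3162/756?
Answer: 107909/25830 ≈ 4.1777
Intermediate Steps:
-3*7/4305 + 3162/756 = -21*1/4305 + 3162*(1/756) = -1/205 + 527/126 = 107909/25830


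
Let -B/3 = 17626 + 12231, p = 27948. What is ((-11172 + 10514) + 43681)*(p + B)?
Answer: -2651206329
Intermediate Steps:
B = -89571 (B = -3*(17626 + 12231) = -3*29857 = -89571)
((-11172 + 10514) + 43681)*(p + B) = ((-11172 + 10514) + 43681)*(27948 - 89571) = (-658 + 43681)*(-61623) = 43023*(-61623) = -2651206329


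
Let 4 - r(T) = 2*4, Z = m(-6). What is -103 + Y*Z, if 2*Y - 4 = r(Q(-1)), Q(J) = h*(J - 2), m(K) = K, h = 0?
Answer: -103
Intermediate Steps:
Z = -6
Q(J) = 0 (Q(J) = 0*(J - 2) = 0*(-2 + J) = 0)
r(T) = -4 (r(T) = 4 - 2*4 = 4 - 1*8 = 4 - 8 = -4)
Y = 0 (Y = 2 + (½)*(-4) = 2 - 2 = 0)
-103 + Y*Z = -103 + 0*(-6) = -103 + 0 = -103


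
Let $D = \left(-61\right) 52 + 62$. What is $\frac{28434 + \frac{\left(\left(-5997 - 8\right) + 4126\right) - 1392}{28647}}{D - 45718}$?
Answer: $- \frac{814545527}{1398775716} \approx -0.58233$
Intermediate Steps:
$D = -3110$ ($D = -3172 + 62 = -3110$)
$\frac{28434 + \frac{\left(\left(-5997 - 8\right) + 4126\right) - 1392}{28647}}{D - 45718} = \frac{28434 + \frac{\left(\left(-5997 - 8\right) + 4126\right) - 1392}{28647}}{-3110 - 45718} = \frac{28434 + \left(\left(-6005 + 4126\right) - 1392\right) \frac{1}{28647}}{-48828} = \left(28434 + \left(-1879 - 1392\right) \frac{1}{28647}\right) \left(- \frac{1}{48828}\right) = \left(28434 - \frac{3271}{28647}\right) \left(- \frac{1}{48828}\right) = \frac{814545527}{28647} \left(- \frac{1}{48828}\right) = - \frac{814545527}{1398775716}$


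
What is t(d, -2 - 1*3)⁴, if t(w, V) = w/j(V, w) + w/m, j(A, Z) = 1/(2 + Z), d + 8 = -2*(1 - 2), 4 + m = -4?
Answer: 96059601/256 ≈ 3.7523e+5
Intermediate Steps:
m = -8 (m = -4 - 4 = -8)
d = -6 (d = -8 - 2*(1 - 2) = -8 - 2*(-1) = -8 + 2 = -6)
t(w, V) = -w/8 + w*(2 + w) (t(w, V) = w/(1/(2 + w)) + w/(-8) = w*(2 + w) + w*(-⅛) = w*(2 + w) - w/8 = -w/8 + w*(2 + w))
t(d, -2 - 1*3)⁴ = ((⅛)*(-6)*(15 + 8*(-6)))⁴ = ((⅛)*(-6)*(15 - 48))⁴ = ((⅛)*(-6)*(-33))⁴ = (99/4)⁴ = 96059601/256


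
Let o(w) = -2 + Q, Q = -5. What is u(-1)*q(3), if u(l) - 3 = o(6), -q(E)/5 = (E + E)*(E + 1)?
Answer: 480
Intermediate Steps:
o(w) = -7 (o(w) = -2 - 5 = -7)
q(E) = -10*E*(1 + E) (q(E) = -5*(E + E)*(E + 1) = -5*2*E*(1 + E) = -10*E*(1 + E))
u(l) = -4 (u(l) = 3 - 7 = -4)
u(-1)*q(3) = -(-40)*3*(1 + 3) = -(-40)*3*4 = -4*(-120) = 480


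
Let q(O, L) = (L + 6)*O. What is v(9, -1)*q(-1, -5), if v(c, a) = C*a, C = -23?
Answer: -23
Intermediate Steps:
v(c, a) = -23*a
q(O, L) = O*(6 + L) (q(O, L) = (6 + L)*O = O*(6 + L))
v(9, -1)*q(-1, -5) = (-23*(-1))*(-(6 - 5)) = 23*(-1*1) = 23*(-1) = -23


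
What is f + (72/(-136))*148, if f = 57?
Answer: -363/17 ≈ -21.353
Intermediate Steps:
f + (72/(-136))*148 = 57 + (72/(-136))*148 = 57 + (72*(-1/136))*148 = 57 - 9/17*148 = 57 - 1332/17 = -363/17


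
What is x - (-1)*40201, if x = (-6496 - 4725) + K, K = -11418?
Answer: 17562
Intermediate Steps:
x = -22639 (x = (-6496 - 4725) - 11418 = -11221 - 11418 = -22639)
x - (-1)*40201 = -22639 - (-1)*40201 = -22639 - 1*(-40201) = -22639 + 40201 = 17562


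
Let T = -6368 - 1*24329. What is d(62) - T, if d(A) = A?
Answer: 30759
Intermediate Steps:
T = -30697 (T = -6368 - 24329 = -30697)
d(62) - T = 62 - 1*(-30697) = 62 + 30697 = 30759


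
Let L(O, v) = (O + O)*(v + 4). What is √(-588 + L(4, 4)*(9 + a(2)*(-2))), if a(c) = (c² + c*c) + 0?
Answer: 2*I*√259 ≈ 32.187*I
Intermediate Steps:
L(O, v) = 2*O*(4 + v) (L(O, v) = (2*O)*(4 + v) = 2*O*(4 + v))
a(c) = 2*c² (a(c) = (c² + c²) + 0 = 2*c² + 0 = 2*c²)
√(-588 + L(4, 4)*(9 + a(2)*(-2))) = √(-588 + (2*4*(4 + 4))*(9 + (2*2²)*(-2))) = √(-588 + (2*4*8)*(9 + (2*4)*(-2))) = √(-588 + 64*(9 + 8*(-2))) = √(-588 + 64*(9 - 16)) = √(-588 + 64*(-7)) = √(-588 - 448) = √(-1036) = 2*I*√259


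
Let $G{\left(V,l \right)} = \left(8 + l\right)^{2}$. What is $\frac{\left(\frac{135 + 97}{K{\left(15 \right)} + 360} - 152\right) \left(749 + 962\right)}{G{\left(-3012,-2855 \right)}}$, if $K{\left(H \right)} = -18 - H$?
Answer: $- \frac{84646592}{2650468743} \approx -0.031936$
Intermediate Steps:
$\frac{\left(\frac{135 + 97}{K{\left(15 \right)} + 360} - 152\right) \left(749 + 962\right)}{G{\left(-3012,-2855 \right)}} = \frac{\left(\frac{135 + 97}{\left(-18 - 15\right) + 360} - 152\right) \left(749 + 962\right)}{\left(8 - 2855\right)^{2}} = \frac{\left(\frac{232}{\left(-18 - 15\right) + 360} - 152\right) 1711}{\left(-2847\right)^{2}} = \frac{\left(\frac{232}{-33 + 360} - 152\right) 1711}{8105409} = \left(\frac{232}{327} - 152\right) 1711 \cdot \frac{1}{8105409} = \left(- \frac{49472}{327}\right) 1711 \cdot \frac{1}{8105409} = \left(- \frac{84646592}{327}\right) \frac{1}{8105409} = - \frac{84646592}{2650468743}$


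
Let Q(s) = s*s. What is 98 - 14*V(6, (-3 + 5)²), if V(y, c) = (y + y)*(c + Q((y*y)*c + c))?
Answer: -3680446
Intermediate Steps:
Q(s) = s²
V(y, c) = 2*y*(c + (c + c*y²)²) (V(y, c) = (y + y)*(c + ((y*y)*c + c)²) = (2*y)*(c + (y²*c + c)²) = (2*y)*(c + (c*y² + c)²) = (2*y)*(c + (c + c*y²)²) = 2*y*(c + (c + c*y²)²))
98 - 14*V(6, (-3 + 5)²) = 98 - 28*(-3 + 5)²*6*(1 + (-3 + 5)²*(1 + 6²)²) = 98 - 28*2²*6*(1 + 2²*(1 + 36)²) = 98 - 28*4*6*(1 + 4*37²) = 98 - 28*4*6*(1 + 4*1369) = 98 - 28*4*6*(1 + 5476) = 98 - 28*4*6*5477 = 98 - 14*262896 = 98 - 3680544 = -3680446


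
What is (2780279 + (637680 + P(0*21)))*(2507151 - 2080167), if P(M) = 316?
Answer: 1459548732600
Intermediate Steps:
(2780279 + (637680 + P(0*21)))*(2507151 - 2080167) = (2780279 + (637680 + 316))*(2507151 - 2080167) = (2780279 + 637996)*426984 = 3418275*426984 = 1459548732600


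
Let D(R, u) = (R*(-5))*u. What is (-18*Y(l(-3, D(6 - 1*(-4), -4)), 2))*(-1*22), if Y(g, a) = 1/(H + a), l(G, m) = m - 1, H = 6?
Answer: 99/2 ≈ 49.500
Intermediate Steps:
D(R, u) = -5*R*u (D(R, u) = (-5*R)*u = -5*R*u)
l(G, m) = -1 + m
Y(g, a) = 1/(6 + a)
(-18*Y(l(-3, D(6 - 1*(-4), -4)), 2))*(-1*22) = (-18/(6 + 2))*(-1*22) = -18/8*(-22) = -18*⅛*(-22) = -9/4*(-22) = 99/2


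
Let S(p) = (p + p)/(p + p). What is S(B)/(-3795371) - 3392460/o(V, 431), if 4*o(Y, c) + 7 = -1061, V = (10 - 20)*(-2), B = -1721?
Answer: 4291881434131/337788019 ≈ 12706.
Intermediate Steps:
S(p) = 1 (S(p) = (2*p)/((2*p)) = (2*p)*(1/(2*p)) = 1)
V = 20 (V = -10*(-2) = 20)
o(Y, c) = -267 (o(Y, c) = -7/4 + (1/4)*(-1061) = -7/4 - 1061/4 = -267)
S(B)/(-3795371) - 3392460/o(V, 431) = 1/(-3795371) - 3392460/(-267) = 1*(-1/3795371) - 3392460*(-1/267) = -1/3795371 + 1130820/89 = 4291881434131/337788019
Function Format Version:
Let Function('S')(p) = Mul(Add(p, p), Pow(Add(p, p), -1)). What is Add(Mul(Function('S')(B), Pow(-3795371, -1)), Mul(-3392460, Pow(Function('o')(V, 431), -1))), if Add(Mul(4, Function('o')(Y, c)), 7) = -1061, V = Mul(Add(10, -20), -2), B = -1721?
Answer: Rational(4291881434131, 337788019) ≈ 12706.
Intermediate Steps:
Function('S')(p) = 1 (Function('S')(p) = Mul(Mul(2, p), Pow(Mul(2, p), -1)) = Mul(Mul(2, p), Mul(Rational(1, 2), Pow(p, -1))) = 1)
V = 20 (V = Mul(-10, -2) = 20)
Function('o')(Y, c) = -267 (Function('o')(Y, c) = Add(Rational(-7, 4), Mul(Rational(1, 4), -1061)) = Add(Rational(-7, 4), Rational(-1061, 4)) = -267)
Add(Mul(Function('S')(B), Pow(-3795371, -1)), Mul(-3392460, Pow(Function('o')(V, 431), -1))) = Add(Mul(1, Pow(-3795371, -1)), Mul(-3392460, Pow(-267, -1))) = Add(Mul(1, Rational(-1, 3795371)), Mul(-3392460, Rational(-1, 267))) = Add(Rational(-1, 3795371), Rational(1130820, 89)) = Rational(4291881434131, 337788019)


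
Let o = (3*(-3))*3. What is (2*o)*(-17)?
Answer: 918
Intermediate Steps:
o = -27 (o = -9*3 = -27)
(2*o)*(-17) = (2*(-27))*(-17) = -54*(-17) = 918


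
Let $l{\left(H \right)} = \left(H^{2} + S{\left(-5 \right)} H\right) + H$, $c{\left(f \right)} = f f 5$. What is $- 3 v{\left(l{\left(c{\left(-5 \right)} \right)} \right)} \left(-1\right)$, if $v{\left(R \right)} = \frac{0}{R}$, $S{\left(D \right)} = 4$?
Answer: $0$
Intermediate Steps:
$c{\left(f \right)} = 5 f^{2}$ ($c{\left(f \right)} = f^{2} \cdot 5 = 5 f^{2}$)
$l{\left(H \right)} = H^{2} + 5 H$ ($l{\left(H \right)} = \left(H^{2} + 4 H\right) + H = H^{2} + 5 H$)
$v{\left(R \right)} = 0$
$- 3 v{\left(l{\left(c{\left(-5 \right)} \right)} \right)} \left(-1\right) = \left(-3\right) 0 \left(-1\right) = 0 \left(-1\right) = 0$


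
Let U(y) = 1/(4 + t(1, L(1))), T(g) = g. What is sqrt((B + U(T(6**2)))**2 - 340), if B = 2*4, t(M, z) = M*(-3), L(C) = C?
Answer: I*sqrt(259) ≈ 16.093*I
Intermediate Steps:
t(M, z) = -3*M
U(y) = 1 (U(y) = 1/(4 - 3*1) = 1/(4 - 3) = 1/1 = 1)
B = 8
sqrt((B + U(T(6**2)))**2 - 340) = sqrt((8 + 1)**2 - 340) = sqrt(9**2 - 340) = sqrt(81 - 340) = sqrt(-259) = I*sqrt(259)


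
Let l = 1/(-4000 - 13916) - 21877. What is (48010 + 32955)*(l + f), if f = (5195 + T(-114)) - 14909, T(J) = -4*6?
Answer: -45859737119065/17916 ≈ -2.5597e+9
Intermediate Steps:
T(J) = -24
l = -391948333/17916 (l = 1/(-17916) - 21877 = -1/17916 - 21877 = -391948333/17916 ≈ -21877.)
f = -9738 (f = (5195 - 24) - 14909 = 5171 - 14909 = -9738)
(48010 + 32955)*(l + f) = (48010 + 32955)*(-391948333/17916 - 9738) = 80965*(-566414341/17916) = -45859737119065/17916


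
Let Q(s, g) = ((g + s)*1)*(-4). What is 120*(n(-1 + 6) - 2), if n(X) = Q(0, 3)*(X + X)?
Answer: -14640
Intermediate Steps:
Q(s, g) = -4*g - 4*s (Q(s, g) = (g + s)*(-4) = -4*g - 4*s)
n(X) = -24*X (n(X) = (-4*3 - 4*0)*(X + X) = (-12 + 0)*(2*X) = -24*X)
120*(n(-1 + 6) - 2) = 120*(-24*(-1 + 6) - 2) = 120*(-24*5 - 2) = 120*(-120 - 2) = 120*(-122) = -14640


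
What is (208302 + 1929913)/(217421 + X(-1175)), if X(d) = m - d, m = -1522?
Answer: 2138215/217074 ≈ 9.8502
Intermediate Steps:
X(d) = -1522 - d
(208302 + 1929913)/(217421 + X(-1175)) = (208302 + 1929913)/(217421 + (-1522 - 1*(-1175))) = 2138215/(217421 + (-1522 + 1175)) = 2138215/(217421 - 347) = 2138215/217074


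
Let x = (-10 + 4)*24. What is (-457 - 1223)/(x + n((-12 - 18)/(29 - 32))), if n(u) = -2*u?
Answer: 420/41 ≈ 10.244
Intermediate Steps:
x = -144 (x = -6*24 = -144)
(-457 - 1223)/(x + n((-12 - 18)/(29 - 32))) = (-457 - 1223)/(-144 - 2*(-12 - 18)/(29 - 32)) = -1680/(-144 - (-60)/(-3)) = -1680/(-144 - (-60)*(-1)/3) = -1680/(-144 - 2*10) = -1680/(-144 - 20) = -1680/(-164) = -1680*(-1/164) = 420/41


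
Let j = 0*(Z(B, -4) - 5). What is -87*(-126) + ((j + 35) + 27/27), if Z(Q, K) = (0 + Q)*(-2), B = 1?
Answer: 10998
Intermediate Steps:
Z(Q, K) = -2*Q (Z(Q, K) = Q*(-2) = -2*Q)
j = 0 (j = 0*(-2*1 - 5) = 0*(-2 - 5) = 0*(-7) = 0)
-87*(-126) + ((j + 35) + 27/27) = -87*(-126) + ((0 + 35) + 27/27) = 10962 + (35 + 27*(1/27)) = 10962 + (35 + 1) = 10962 + 36 = 10998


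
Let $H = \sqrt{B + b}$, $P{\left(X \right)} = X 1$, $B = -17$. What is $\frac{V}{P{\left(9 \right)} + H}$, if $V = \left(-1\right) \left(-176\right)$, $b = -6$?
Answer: $\frac{198}{13} - \frac{22 i \sqrt{23}}{13} \approx 15.231 - 8.116 i$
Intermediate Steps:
$P{\left(X \right)} = X$
$V = 176$
$H = i \sqrt{23}$ ($H = \sqrt{-17 - 6} = \sqrt{-23} = i \sqrt{23} \approx 4.7958 i$)
$\frac{V}{P{\left(9 \right)} + H} = \frac{1}{9 + i \sqrt{23}} \cdot 176 = \frac{176}{9 + i \sqrt{23}}$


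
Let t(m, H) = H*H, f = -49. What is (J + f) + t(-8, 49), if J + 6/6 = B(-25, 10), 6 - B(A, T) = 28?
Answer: 2329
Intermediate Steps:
t(m, H) = H**2
B(A, T) = -22 (B(A, T) = 6 - 1*28 = 6 - 28 = -22)
J = -23 (J = -1 - 22 = -23)
(J + f) + t(-8, 49) = (-23 - 49) + 49**2 = -72 + 2401 = 2329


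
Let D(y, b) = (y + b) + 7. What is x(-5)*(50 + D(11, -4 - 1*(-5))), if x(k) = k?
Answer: -345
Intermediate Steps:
D(y, b) = 7 + b + y (D(y, b) = (b + y) + 7 = 7 + b + y)
x(-5)*(50 + D(11, -4 - 1*(-5))) = -5*(50 + (7 + (-4 - 1*(-5)) + 11)) = -5*(50 + (7 + (-4 + 5) + 11)) = -5*(50 + (7 + 1 + 11)) = -5*(50 + 19) = -5*69 = -345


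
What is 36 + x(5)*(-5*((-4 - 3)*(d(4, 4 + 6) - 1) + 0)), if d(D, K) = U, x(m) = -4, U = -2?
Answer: 456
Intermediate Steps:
d(D, K) = -2
36 + x(5)*(-5*((-4 - 3)*(d(4, 4 + 6) - 1) + 0)) = 36 - (-20)*((-4 - 3)*(-2 - 1) + 0) = 36 - (-20)*(-7*(-3) + 0) = 36 - (-20)*(21 + 0) = 36 - (-20)*21 = 36 - 4*(-105) = 36 + 420 = 456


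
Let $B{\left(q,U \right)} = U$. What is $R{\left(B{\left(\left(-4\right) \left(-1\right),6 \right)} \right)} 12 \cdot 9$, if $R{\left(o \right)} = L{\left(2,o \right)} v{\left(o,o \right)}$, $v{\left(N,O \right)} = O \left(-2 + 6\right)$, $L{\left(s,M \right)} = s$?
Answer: $5184$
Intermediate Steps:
$v{\left(N,O \right)} = 4 O$ ($v{\left(N,O \right)} = O 4 = 4 O$)
$R{\left(o \right)} = 8 o$ ($R{\left(o \right)} = 2 \cdot 4 o = 8 o$)
$R{\left(B{\left(\left(-4\right) \left(-1\right),6 \right)} \right)} 12 \cdot 9 = 8 \cdot 6 \cdot 12 \cdot 9 = 48 \cdot 12 \cdot 9 = 576 \cdot 9 = 5184$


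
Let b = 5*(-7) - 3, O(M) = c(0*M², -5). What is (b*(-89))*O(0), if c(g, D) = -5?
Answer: -16910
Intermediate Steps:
O(M) = -5
b = -38 (b = -35 - 3 = -38)
(b*(-89))*O(0) = -38*(-89)*(-5) = 3382*(-5) = -16910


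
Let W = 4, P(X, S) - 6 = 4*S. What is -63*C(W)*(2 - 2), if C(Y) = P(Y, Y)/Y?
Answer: 0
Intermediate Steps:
P(X, S) = 6 + 4*S
C(Y) = (6 + 4*Y)/Y
-63*C(W)*(2 - 2) = -63*(4 + 6/4)*(2 - 2) = -63*(4 + 6*(¼))*0 = -63*(4 + 3/2)*0 = -693*0/2 = -63*0 = 0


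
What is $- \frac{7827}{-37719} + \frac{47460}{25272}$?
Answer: $\frac{6135641}{2942082} \approx 2.0855$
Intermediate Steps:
$- \frac{7827}{-37719} + \frac{47460}{25272} = \left(-7827\right) \left(- \frac{1}{37719}\right) + 47460 \cdot \frac{1}{25272} = \frac{2609}{12573} + \frac{3955}{2106} = \frac{6135641}{2942082}$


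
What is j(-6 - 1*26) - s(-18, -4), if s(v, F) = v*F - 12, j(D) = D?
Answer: -92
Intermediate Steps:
s(v, F) = -12 + F*v (s(v, F) = F*v - 12 = -12 + F*v)
j(-6 - 1*26) - s(-18, -4) = (-6 - 1*26) - (-12 - 4*(-18)) = (-6 - 26) - (-12 + 72) = -32 - 1*60 = -32 - 60 = -92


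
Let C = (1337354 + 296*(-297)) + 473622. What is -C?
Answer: -1723064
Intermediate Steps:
C = 1723064 (C = (1337354 - 87912) + 473622 = 1249442 + 473622 = 1723064)
-C = -1*1723064 = -1723064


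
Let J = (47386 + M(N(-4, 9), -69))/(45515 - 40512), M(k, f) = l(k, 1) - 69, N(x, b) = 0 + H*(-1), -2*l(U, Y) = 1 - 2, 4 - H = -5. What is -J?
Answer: -94635/10006 ≈ -9.4578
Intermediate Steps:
H = 9 (H = 4 - 1*(-5) = 4 + 5 = 9)
l(U, Y) = 1/2 (l(U, Y) = -(1 - 2)/2 = -1/2*(-1) = 1/2)
N(x, b) = -9 (N(x, b) = 0 + 9*(-1) = 0 - 9 = -9)
M(k, f) = -137/2 (M(k, f) = 1/2 - 69 = -137/2)
J = 94635/10006 (J = (47386 - 137/2)/(45515 - 40512) = (94635/2)/5003 = (94635/2)*(1/5003) = 94635/10006 ≈ 9.4578)
-J = -1*94635/10006 = -94635/10006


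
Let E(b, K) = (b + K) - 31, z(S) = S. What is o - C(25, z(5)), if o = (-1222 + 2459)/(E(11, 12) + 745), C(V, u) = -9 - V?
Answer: 26295/737 ≈ 35.678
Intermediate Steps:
E(b, K) = -31 + K + b (E(b, K) = (K + b) - 31 = -31 + K + b)
o = 1237/737 (o = (-1222 + 2459)/((-31 + 12 + 11) + 745) = 1237/(-8 + 745) = 1237/737 ≈ 1.6784)
o - C(25, z(5)) = 1237/737 - (-9 - 1*25) = 1237/737 - (-9 - 25) = 1237/737 - 1*(-34) = 1237/737 + 34 = 26295/737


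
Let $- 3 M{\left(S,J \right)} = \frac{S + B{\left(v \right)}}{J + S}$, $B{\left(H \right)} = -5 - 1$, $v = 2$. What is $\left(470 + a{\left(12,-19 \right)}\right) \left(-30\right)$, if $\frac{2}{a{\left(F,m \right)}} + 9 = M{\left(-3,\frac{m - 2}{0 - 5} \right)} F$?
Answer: $- \frac{98720}{7} \approx -14103.0$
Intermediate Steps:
$B{\left(H \right)} = -6$
$M{\left(S,J \right)} = - \frac{-6 + S}{3 \left(J + S\right)}$ ($M{\left(S,J \right)} = - \frac{\left(S - 6\right) \frac{1}{J + S}}{3} = - \frac{\left(-6 + S\right) \frac{1}{J + S}}{3} = - \frac{\frac{1}{J + S} \left(-6 + S\right)}{3} = - \frac{-6 + S}{3 \left(J + S\right)}$)
$a{\left(F,m \right)} = \frac{2}{-9 + \frac{3 F}{- \frac{13}{5} - \frac{m}{5}}}$ ($a{\left(F,m \right)} = \frac{2}{-9 + \frac{2 - -1}{\frac{m - 2}{0 - 5} - 3} F} = \frac{2}{-9 + \frac{2 + 1}{\frac{-2 + m}{-5} - 3} F} = \frac{2}{-9 + \frac{1}{\left(-2 + m\right) \left(- \frac{1}{5}\right) - 3} \cdot 3 F} = \frac{2}{-9 + \frac{1}{\left(\frac{2}{5} - \frac{m}{5}\right) - 3} \cdot 3 F} = \frac{2}{-9 + \frac{1}{- \frac{13}{5} - \frac{m}{5}} \cdot 3 F} = \frac{2}{-9 + \frac{3}{- \frac{13}{5} - \frac{m}{5}} F} = \frac{2}{-9 + \frac{3 F}{- \frac{13}{5} - \frac{m}{5}}}$)
$\left(470 + a{\left(12,-19 \right)}\right) \left(-30\right) = \left(470 + \frac{2 \left(-13 - -19\right)}{3 \left(39 + 3 \left(-19\right) + 5 \cdot 12\right)}\right) \left(-30\right) = \left(470 + \frac{2 \left(-13 + 19\right)}{3 \left(39 - 57 + 60\right)}\right) \left(-30\right) = \left(470 + \frac{2}{3} \cdot \frac{1}{42} \cdot 6\right) \left(-30\right) = \left(470 + \frac{2}{21}\right) \left(-30\right) = \frac{9872}{21} \left(-30\right) = - \frac{98720}{7}$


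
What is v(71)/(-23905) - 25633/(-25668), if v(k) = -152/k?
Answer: 43509638951/43565141340 ≈ 0.99873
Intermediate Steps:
v(71)/(-23905) - 25633/(-25668) = -152/71/(-23905) - 25633/(-25668) = -152*1/71*(-1/23905) - 25633*(-1/25668) = -152/71*(-1/23905) + 25633/25668 = 152/1697255 + 25633/25668 = 43509638951/43565141340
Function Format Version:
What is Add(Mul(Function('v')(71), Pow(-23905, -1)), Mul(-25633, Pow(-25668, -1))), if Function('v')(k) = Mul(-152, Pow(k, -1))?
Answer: Rational(43509638951, 43565141340) ≈ 0.99873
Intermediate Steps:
Add(Mul(Function('v')(71), Pow(-23905, -1)), Mul(-25633, Pow(-25668, -1))) = Add(Mul(Mul(-152, Pow(71, -1)), Pow(-23905, -1)), Mul(-25633, Pow(-25668, -1))) = Add(Mul(Mul(-152, Rational(1, 71)), Rational(-1, 23905)), Mul(-25633, Rational(-1, 25668))) = Add(Mul(Rational(-152, 71), Rational(-1, 23905)), Rational(25633, 25668)) = Add(Rational(152, 1697255), Rational(25633, 25668)) = Rational(43509638951, 43565141340)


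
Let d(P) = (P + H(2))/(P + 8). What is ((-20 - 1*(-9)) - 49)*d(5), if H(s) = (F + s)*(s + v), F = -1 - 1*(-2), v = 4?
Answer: -1380/13 ≈ -106.15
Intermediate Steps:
F = 1 (F = -1 + 2 = 1)
H(s) = (1 + s)*(4 + s) (H(s) = (1 + s)*(s + 4) = (1 + s)*(4 + s))
d(P) = (18 + P)/(8 + P) (d(P) = (P + (4 + 2² + 5*2))/(P + 8) = (P + (4 + 4 + 10))/(8 + P) = (P + 18)/(8 + P) = (18 + P)/(8 + P))
((-20 - 1*(-9)) - 49)*d(5) = ((-20 - 1*(-9)) - 49)*((18 + 5)/(8 + 5)) = ((-20 + 9) - 49)*(23/13) = (-11 - 49)*((1/13)*23) = -60*23/13 = -1380/13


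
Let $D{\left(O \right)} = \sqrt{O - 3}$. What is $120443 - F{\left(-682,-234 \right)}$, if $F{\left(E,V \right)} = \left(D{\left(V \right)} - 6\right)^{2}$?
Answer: $120644 + 12 i \sqrt{237} \approx 1.2064 \cdot 10^{5} + 184.74 i$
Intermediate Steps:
$D{\left(O \right)} = \sqrt{-3 + O}$
$F{\left(E,V \right)} = \left(-6 + \sqrt{-3 + V}\right)^{2}$ ($F{\left(E,V \right)} = \left(\sqrt{-3 + V} - 6\right)^{2} = \left(-6 + \sqrt{-3 + V}\right)^{2}$)
$120443 - F{\left(-682,-234 \right)} = 120443 - \left(-6 + \sqrt{-3 - 234}\right)^{2} = 120443 - \left(-6 + \sqrt{-237}\right)^{2} = 120443 - \left(-6 + i \sqrt{237}\right)^{2}$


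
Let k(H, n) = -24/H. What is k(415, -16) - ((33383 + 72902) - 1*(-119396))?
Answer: -93657639/415 ≈ -2.2568e+5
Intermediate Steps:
k(415, -16) - ((33383 + 72902) - 1*(-119396)) = -24/415 - ((33383 + 72902) - 1*(-119396)) = -24*1/415 - (106285 + 119396) = -24/415 - 1*225681 = -24/415 - 225681 = -93657639/415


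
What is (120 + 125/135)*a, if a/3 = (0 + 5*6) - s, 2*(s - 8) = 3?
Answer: 133865/18 ≈ 7436.9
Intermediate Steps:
s = 19/2 (s = 8 + (½)*3 = 8 + 3/2 = 19/2 ≈ 9.5000)
a = 123/2 (a = 3*((0 + 5*6) - 1*19/2) = 3*((0 + 30) - 19/2) = 3*(30 - 19/2) = 3*(41/2) = 123/2 ≈ 61.500)
(120 + 125/135)*a = (120 + 125/135)*(123/2) = (120 + 125*(1/135))*(123/2) = (120 + 25/27)*(123/2) = (3265/27)*(123/2) = 133865/18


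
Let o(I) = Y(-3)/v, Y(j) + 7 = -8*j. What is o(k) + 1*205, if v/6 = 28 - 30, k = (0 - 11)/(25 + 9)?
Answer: 2443/12 ≈ 203.58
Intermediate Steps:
Y(j) = -7 - 8*j
k = -11/34 ≈ -0.32353
v = -12 (v = 6*(28 - 30) = 6*(-2) = -12)
o(I) = -17/12 (o(I) = (-7 - 8*(-3))/(-12) = (-7 + 24)*(-1/12) = 17*(-1/12) = -17/12)
o(k) + 1*205 = -17/12 + 1*205 = -17/12 + 205 = 2443/12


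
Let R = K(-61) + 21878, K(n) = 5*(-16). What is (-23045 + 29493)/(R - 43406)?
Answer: -806/2701 ≈ -0.29841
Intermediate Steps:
K(n) = -80
R = 21798 (R = -80 + 21878 = 21798)
(-23045 + 29493)/(R - 43406) = (-23045 + 29493)/(21798 - 43406) = 6448/(-21608) = 6448*(-1/21608) = -806/2701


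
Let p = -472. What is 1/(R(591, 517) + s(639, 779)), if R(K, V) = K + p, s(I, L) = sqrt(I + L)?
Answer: 119/12743 - sqrt(1418)/12743 ≈ 0.0063834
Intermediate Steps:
R(K, V) = -472 + K (R(K, V) = K - 472 = -472 + K)
1/(R(591, 517) + s(639, 779)) = 1/((-472 + 591) + sqrt(639 + 779)) = 1/(119 + sqrt(1418))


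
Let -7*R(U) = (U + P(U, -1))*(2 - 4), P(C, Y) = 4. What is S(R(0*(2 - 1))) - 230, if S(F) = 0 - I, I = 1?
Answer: -231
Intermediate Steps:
R(U) = 8/7 + 2*U/7 (R(U) = -(U + 4)*(2 - 4)/7 = -(4 + U)*(-2)/7 = -(-8 - 2*U)/7 = 8/7 + 2*U/7)
S(F) = -1 (S(F) = 0 - 1*1 = 0 - 1 = -1)
S(R(0*(2 - 1))) - 230 = -1 - 230 = -231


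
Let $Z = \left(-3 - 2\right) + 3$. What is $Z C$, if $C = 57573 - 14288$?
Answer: $-86570$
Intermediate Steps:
$C = 43285$ ($C = 57573 - 14288 = 43285$)
$Z = -2$ ($Z = -5 + 3 = -2$)
$Z C = \left(-2\right) 43285 = -86570$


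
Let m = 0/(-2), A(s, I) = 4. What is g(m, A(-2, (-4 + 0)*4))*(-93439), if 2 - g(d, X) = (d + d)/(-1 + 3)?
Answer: -186878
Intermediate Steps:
m = 0 (m = 0*(-1/2) = 0)
g(d, X) = 2 - d (g(d, X) = 2 - (d + d)/(-1 + 3) = 2 - 2*d/2 = 2 - d)
g(m, A(-2, (-4 + 0)*4))*(-93439) = (2 - 1*0)*(-93439) = (2 + 0)*(-93439) = 2*(-93439) = -186878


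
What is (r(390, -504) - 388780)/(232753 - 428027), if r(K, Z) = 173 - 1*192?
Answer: 388799/195274 ≈ 1.9910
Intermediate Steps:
r(K, Z) = -19 (r(K, Z) = 173 - 192 = -19)
(r(390, -504) - 388780)/(232753 - 428027) = (-19 - 388780)/(232753 - 428027) = -388799/(-195274) = -388799*(-1/195274) = 388799/195274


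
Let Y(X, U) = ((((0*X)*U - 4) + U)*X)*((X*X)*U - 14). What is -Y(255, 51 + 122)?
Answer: -484789057545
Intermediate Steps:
Y(X, U) = X*(-14 + U*X²)*(-4 + U) (Y(X, U) = (((0*U - 4) + U)*X)*(X²*U - 14) = (((0 - 4) + U)*X)*(U*X² - 14) = ((-4 + U)*X)*(-14 + U*X²) = (X*(-4 + U))*(-14 + U*X²) = X*(-14 + U*X²)*(-4 + U))
-Y(255, 51 + 122) = -255*(56 - 14*(51 + 122) + (51 + 122)²*255² - 4*(51 + 122)*255²) = -255*(56 - 14*173 + 173²*65025 - 4*173*65025) = -255*(56 - 2422 + 29929*65025 - 44997300) = -255*(56 - 2422 + 1946133225 - 44997300) = -255*1901133559 = -1*484789057545 = -484789057545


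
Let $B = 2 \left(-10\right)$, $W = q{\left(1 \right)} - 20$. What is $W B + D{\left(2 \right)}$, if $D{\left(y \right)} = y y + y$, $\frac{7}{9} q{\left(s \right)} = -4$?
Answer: $\frac{3562}{7} \approx 508.86$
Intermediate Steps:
$q{\left(s \right)} = - \frac{36}{7}$ ($q{\left(s \right)} = \frac{9}{7} \left(-4\right) = - \frac{36}{7}$)
$D{\left(y \right)} = y + y^{2}$ ($D{\left(y \right)} = y^{2} + y = y + y^{2}$)
$W = - \frac{176}{7}$ ($W = - \frac{36}{7} - 20 = - \frac{176}{7} \approx -25.143$)
$B = -20$
$W B + D{\left(2 \right)} = \left(- \frac{176}{7}\right) \left(-20\right) + 2 \left(1 + 2\right) = \frac{3520}{7} + 2 \cdot 3 = \frac{3520}{7} + 6 = \frac{3562}{7}$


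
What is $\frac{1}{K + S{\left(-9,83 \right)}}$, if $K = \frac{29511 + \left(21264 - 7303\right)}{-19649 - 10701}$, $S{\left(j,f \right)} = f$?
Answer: $\frac{15175}{1237789} \approx 0.01226$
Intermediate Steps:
$K = - \frac{21736}{15175}$ ($K = \frac{29511 + 13961}{-30350} = 43472 \left(- \frac{1}{30350}\right) = - \frac{21736}{15175} \approx -1.4324$)
$\frac{1}{K + S{\left(-9,83 \right)}} = \frac{1}{- \frac{21736}{15175} + 83} = \frac{1}{\frac{1237789}{15175}} = \frac{15175}{1237789}$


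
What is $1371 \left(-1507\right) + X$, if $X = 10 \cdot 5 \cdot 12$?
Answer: $-2065497$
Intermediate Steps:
$X = 600$ ($X = 50 \cdot 12 = 600$)
$1371 \left(-1507\right) + X = 1371 \left(-1507\right) + 600 = -2066097 + 600 = -2065497$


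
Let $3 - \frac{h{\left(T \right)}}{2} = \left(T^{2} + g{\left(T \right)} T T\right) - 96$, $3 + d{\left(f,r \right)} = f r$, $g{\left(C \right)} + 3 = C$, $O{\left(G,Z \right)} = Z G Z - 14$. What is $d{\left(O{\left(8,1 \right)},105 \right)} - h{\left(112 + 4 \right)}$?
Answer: $3067137$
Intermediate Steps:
$O{\left(G,Z \right)} = -14 + G Z^{2}$ ($O{\left(G,Z \right)} = G Z Z - 14 = G Z^{2} - 14 = -14 + G Z^{2}$)
$g{\left(C \right)} = -3 + C$
$d{\left(f,r \right)} = -3 + f r$
$h{\left(T \right)} = 198 - 2 T^{2} - 2 T^{2} \left(-3 + T\right)$ ($h{\left(T \right)} = 6 - 2 \left(\left(T^{2} + \left(-3 + T\right) T T\right) - 96\right) = 6 - 2 \left(\left(T^{2} + T \left(-3 + T\right) T\right) - 96\right) = 6 - 2 \left(\left(T^{2} + T^{2} \left(-3 + T\right)\right) - 96\right) = 6 - 2 \left(-96 + T^{2} + T^{2} \left(-3 + T\right)\right) = 6 - \left(-192 + 2 T^{2} + 2 T^{2} \left(-3 + T\right)\right) = 198 - 2 T^{2} - 2 T^{2} \left(-3 + T\right)$)
$d{\left(O{\left(8,1 \right)},105 \right)} - h{\left(112 + 4 \right)} = \left(-3 + \left(-14 + 8 \cdot 1^{2}\right) 105\right) - \left(198 - 2 \left(112 + 4\right)^{3} + 4 \left(112 + 4\right)^{2}\right) = \left(-3 + \left(-14 + 8 \cdot 1\right) 105\right) - \left(198 - 2 \cdot 116^{3} + 4 \cdot 116^{2}\right) = \left(-3 + \left(-14 + 8\right) 105\right) - \left(198 - 3121792 + 4 \cdot 13456\right) = \left(-3 - 630\right) - \left(198 - 3121792 + 53824\right) = \left(-3 - 630\right) - -3067770 = -633 + 3067770 = 3067137$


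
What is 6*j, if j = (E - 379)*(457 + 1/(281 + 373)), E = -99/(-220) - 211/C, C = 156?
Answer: -22141255199/21255 ≈ -1.0417e+6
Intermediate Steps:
E = -176/195 (E = -99/(-220) - 211/156 = -99*(-1/220) - 211*1/156 = 9/20 - 211/156 = -176/195 ≈ -0.90256)
j = -22141255199/127530 (j = (-176/195 - 379)*(457 + 1/(281 + 373)) = -74081*(457 + 1/654)/195 = -74081/195*298879/654 = -22141255199/127530 ≈ -1.7362e+5)
6*j = 6*(-22141255199/127530) = -22141255199/21255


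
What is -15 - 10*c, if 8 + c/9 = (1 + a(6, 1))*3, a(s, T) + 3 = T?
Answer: 975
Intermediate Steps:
a(s, T) = -3 + T
c = -99 (c = -72 + 9*((1 + (-3 + 1))*3) = -72 + 9*((1 - 2)*3) = -72 + 9*(-1*3) = -72 + 9*(-3) = -72 - 27 = -99)
-15 - 10*c = -15 - 10*(-99) = -15 + 990 = 975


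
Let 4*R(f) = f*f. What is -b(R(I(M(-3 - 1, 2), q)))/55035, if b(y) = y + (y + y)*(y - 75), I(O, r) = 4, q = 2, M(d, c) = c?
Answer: 188/18345 ≈ 0.010248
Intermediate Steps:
R(f) = f²/4 (R(f) = (f*f)/4 = f²/4)
b(y) = y + 2*y*(-75 + y) (b(y) = y + (2*y)*(-75 + y) = y + 2*y*(-75 + y))
-b(R(I(M(-3 - 1, 2), q)))/55035 = -(¼)*4²*(-149 + 2*((¼)*4²))/55035 = -(¼)*16*(-149 + 2*((¼)*16))*(1/55035) = -4*(-149 + 2*4)*(1/55035) = -4*(-149 + 8)*(1/55035) = -4*(-141)*(1/55035) = -1*(-564)*(1/55035) = 564*(1/55035) = 188/18345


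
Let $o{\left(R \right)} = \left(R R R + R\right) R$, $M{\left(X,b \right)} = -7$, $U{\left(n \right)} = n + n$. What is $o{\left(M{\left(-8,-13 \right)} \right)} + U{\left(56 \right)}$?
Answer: $2562$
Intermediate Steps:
$U{\left(n \right)} = 2 n$
$o{\left(R \right)} = R \left(R + R^{3}\right)$ ($o{\left(R \right)} = \left(R^{2} R + R\right) R = \left(R^{3} + R\right) R = \left(R + R^{3}\right) R = R \left(R + R^{3}\right)$)
$o{\left(M{\left(-8,-13 \right)} \right)} + U{\left(56 \right)} = \left(\left(-7\right)^{2} + \left(-7\right)^{4}\right) + 2 \cdot 56 = \left(49 + 2401\right) + 112 = 2450 + 112 = 2562$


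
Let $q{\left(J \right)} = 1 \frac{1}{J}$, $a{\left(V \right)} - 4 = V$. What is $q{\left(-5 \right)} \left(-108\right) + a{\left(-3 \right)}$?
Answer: $\frac{113}{5} \approx 22.6$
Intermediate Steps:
$a{\left(V \right)} = 4 + V$
$q{\left(J \right)} = \frac{1}{J}$
$q{\left(-5 \right)} \left(-108\right) + a{\left(-3 \right)} = \frac{1}{-5} \left(-108\right) + \left(4 - 3\right) = \left(- \frac{1}{5}\right) \left(-108\right) + 1 = \frac{108}{5} + 1 = \frac{113}{5}$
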